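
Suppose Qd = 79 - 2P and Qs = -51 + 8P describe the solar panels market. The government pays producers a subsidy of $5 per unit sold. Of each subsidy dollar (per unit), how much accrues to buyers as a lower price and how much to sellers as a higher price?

Buyers gain $4 per unit; sellers gain $1 per unit

Pre-subsidy: 79 - 2P = -51 + 8P gives P* = 13, Q* = 53.
With the subsidy, sellers receive Ps = Pb + 5 for each unit, where Pb is the price buyers pay.
Supply in terms of Pb becomes Qs = -51 + 8(Pb + 5) = -11 + 8Pb. Setting this equal to demand: 79 - 2Pb = -11 + 8Pb, so Pb = 9.
Sellers receive Ps = 9 + 5 = 14; Q' = 79 − 2·9 = 61.
Buyers' price falls by P* − Pb = 13 − 9 = 4; sellers' price rises by Ps − P* = 14 − 13 = 1.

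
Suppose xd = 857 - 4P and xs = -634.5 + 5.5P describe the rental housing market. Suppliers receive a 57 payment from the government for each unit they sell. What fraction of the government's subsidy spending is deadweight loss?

DWL / government spending = 66/361

Pre-subsidy: 857 - 4P = -634.5 + 5.5P gives P* = 157, x* = 229.
With the subsidy, sellers receive Ps = Pb + 57 for each unit, where Pb is the price buyers pay.
Supply in terms of Pb becomes xs = -634.5 + 5.5(Pb + 57) = -321 + 5.5Pb. Setting this equal to demand: 857 - 4Pb = -321 + 5.5Pb, so Pb = 124.
Sellers receive Ps = 124 + 57 = 181; x' = 857 − 4·124 = 361.
ΔCS = ½(229 + 361)(157 − 124) = 9735; ΔPS = ½(229 + 361)(181 − 157) = 7080.
Government spending = 57 × 361 = 20577.
DWL = ½ × 57 × (361 − 229) = 3762; fraction = 3762 / 20577 = 66/361.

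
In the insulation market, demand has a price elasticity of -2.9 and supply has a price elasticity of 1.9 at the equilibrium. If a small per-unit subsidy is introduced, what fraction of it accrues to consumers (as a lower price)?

For a small subsidy around the equilibrium, the benefit split depends on the relative slopes, which at a point are proportional to the elasticities.
Buyer share = εs/(εs + |εd|) = 1.9/(1.9 + 2.9) = 19/48; seller share = |εd|/(εs + |εd|) = 29/48.

Consumer share = 19/48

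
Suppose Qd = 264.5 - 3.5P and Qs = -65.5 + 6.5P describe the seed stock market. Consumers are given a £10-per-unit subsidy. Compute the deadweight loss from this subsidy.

Deadweight loss = £113.75

Pre-subsidy: 264.5 - 3.5P = -65.5 + 6.5P gives P* = 33, Q* = 149.
With the rebate, buyers effectively pay Pb = Ps − 10, where Ps is the price sellers receive.
Demand in terms of Ps becomes Qd = 264.5 − 3.5(Ps − 10) = 299.5 - 3.5Ps. Setting this equal to supply: 299.5 - 3.5Ps = -65.5 + 6.5Ps, so Ps = 36.5.
Buyers pay Pb = 36.5 − 10 = 26.5; Q' = -65.5 + 6.5·36.5 = 171.75.
The subsidy expands output by 171.75 − 149 = 22.75 past the efficient level; on those units the gap between marginal cost and willingness to pay runs from 0 up to 10.
DWL = ½ × 10 × 22.75 = 113.75.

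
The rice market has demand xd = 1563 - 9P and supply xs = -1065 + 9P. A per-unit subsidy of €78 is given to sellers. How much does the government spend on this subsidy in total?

Pre-subsidy: 1563 - 9P = -1065 + 9P gives P* = 146, x* = 249.
With the subsidy, sellers receive Ps = Pb + 78 for each unit, where Pb is the price buyers pay.
Supply in terms of Pb becomes xs = -1065 + 9(Pb + 78) = -363 + 9Pb. Setting this equal to demand: 1563 - 9Pb = -363 + 9Pb, so Pb = 107.
Sellers receive Ps = 107 + 78 = 185; x' = 1563 − 9·107 = 600.
Government outlay = subsidy × quantity = 78 × 600 = 46800.

Government cost = €46800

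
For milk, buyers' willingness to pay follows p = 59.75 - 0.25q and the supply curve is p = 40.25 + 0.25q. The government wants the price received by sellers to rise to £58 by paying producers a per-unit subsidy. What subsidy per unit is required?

At a seller price of 58, quantity supplied is -161 + 4·58 = 71.
Buyers absorb 71 only when they pay pb = 59.75 − 0.25·71 = 42.
s = ps − pb = 58 − 42 = 16.

Required subsidy s = £16 per unit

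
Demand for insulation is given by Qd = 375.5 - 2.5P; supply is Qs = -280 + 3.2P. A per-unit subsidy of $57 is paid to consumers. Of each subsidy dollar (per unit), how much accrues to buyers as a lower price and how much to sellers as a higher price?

Buyers gain $32 per unit; sellers gain $25 per unit

Pre-subsidy: 375.5 - 2.5P = -280 + 3.2P gives P* = 115, Q* = 88.
With the rebate, buyers effectively pay Pb = Ps − 57, where Ps is the price sellers receive.
Demand in terms of Ps becomes Qd = 375.5 − 2.5(Ps − 57) = 518 - 2.5Ps. Setting this equal to supply: 518 - 2.5Ps = -280 + 3.2Ps, so Ps = 140.
Buyers pay Pb = 140 − 57 = 83; Q' = -280 + 3.2·140 = 168.
Buyers' price falls by P* − Pb = 115 − 83 = 32; sellers' price rises by Ps − P* = 140 − 115 = 25.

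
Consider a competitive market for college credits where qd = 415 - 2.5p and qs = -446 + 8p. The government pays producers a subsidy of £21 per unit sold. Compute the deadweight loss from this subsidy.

Deadweight loss = £420

Pre-subsidy: 415 - 2.5p = -446 + 8p gives p* = 82, q* = 210.
With the subsidy, sellers receive ps = pb + 21 for each unit, where pb is the price buyers pay.
Supply in terms of pb becomes qs = -446 + 8(pb + 21) = -278 + 8pb. Setting this equal to demand: 415 - 2.5pb = -278 + 8pb, so pb = 66.
Sellers receive ps = 66 + 21 = 87; q' = 415 − 2.5·66 = 250.
The subsidy expands output by 250 − 210 = 40 past the efficient level; on those units the gap between marginal cost and willingness to pay runs from 0 up to 21.
DWL = ½ × 21 × 40 = 420.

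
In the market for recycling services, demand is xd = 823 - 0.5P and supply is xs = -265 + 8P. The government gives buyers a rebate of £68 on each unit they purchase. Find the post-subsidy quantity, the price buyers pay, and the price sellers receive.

Pre-subsidy: 823 - 0.5P = -265 + 8P gives P* = 128, x* = 759.
With the rebate, buyers effectively pay Pb = Ps − 68, where Ps is the price sellers receive.
Demand in terms of Ps becomes xd = 823 − 0.5(Ps − 68) = 857 - 0.5Ps. Setting this equal to supply: 857 - 0.5Ps = -265 + 8Ps, so Ps = 132.
Buyers pay Pb = 132 − 68 = 64; x' = -265 + 8·132 = 791.

x' = 791; buyers pay £64; sellers receive £132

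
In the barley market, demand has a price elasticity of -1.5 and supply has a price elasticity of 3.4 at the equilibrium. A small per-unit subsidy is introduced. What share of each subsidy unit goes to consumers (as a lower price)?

Consumer share = 34/49

For a small subsidy around the equilibrium, the benefit split depends on the relative slopes, which at a point are proportional to the elasticities.
Buyer share = εs/(εs + |εd|) = 3.4/(3.4 + 1.5) = 34/49; seller share = |εd|/(εs + |εd|) = 15/49.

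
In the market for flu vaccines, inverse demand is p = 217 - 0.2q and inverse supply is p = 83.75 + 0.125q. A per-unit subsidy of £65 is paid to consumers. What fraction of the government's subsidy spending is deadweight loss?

Pre-subsidy: 217 - 0.2q = 83.75 + 0.125q gives q* = 410 and p* = 135.
With the rebate, buyers effectively pay pb = ps − 65, where ps is the price sellers receive.
On the curves, pb = 217 - 0.2q and ps = 83.75 + 0.125q; the wedge ps − pb = 65 gives 83.75 + 0.125q − (217 - 0.2q) = 65, so q' = 610.
Then pb = 217 − 0.2·610 = 95 and ps = 83.75 + 0.125·610 = 160.
ΔCS = ½(410 + 610)(135 − 95) = 20400; ΔPS = ½(410 + 610)(160 − 135) = 12750.
Government spending = 65 × 610 = 39650.
DWL = ½ × 65 × (610 − 410) = 6500; fraction = 6500 / 39650 = 10/61.

DWL / government spending = 10/61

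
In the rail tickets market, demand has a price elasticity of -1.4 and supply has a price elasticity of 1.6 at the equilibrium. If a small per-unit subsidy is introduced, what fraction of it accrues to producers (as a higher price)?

For a small subsidy around the equilibrium, the benefit split depends on the relative slopes, which at a point are proportional to the elasticities.
Buyer share = εs/(εs + |εd|) = 1.6/(1.6 + 1.4) = 8/15; seller share = |εd|/(εs + |εd|) = 7/15.
So producers capture 7/15 of the subsidy.

Producer share = 7/15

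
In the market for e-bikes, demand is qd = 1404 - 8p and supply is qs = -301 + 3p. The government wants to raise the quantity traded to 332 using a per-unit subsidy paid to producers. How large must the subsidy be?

At q = 332, invert demand for the buyer price: pb = (1404 − 332)/8 = 134; invert supply for the seller price: ps = (332 − (-301))/3 = 211.
The subsidy must fill the gap: s = ps − pb = 211 − 134 = 77.

Required subsidy s = 77 per unit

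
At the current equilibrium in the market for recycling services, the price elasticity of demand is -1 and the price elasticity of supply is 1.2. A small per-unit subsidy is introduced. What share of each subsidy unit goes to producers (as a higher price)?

For a small subsidy around the equilibrium, the benefit split depends on the relative slopes, which at a point are proportional to the elasticities.
Buyer share = εs/(εs + |εd|) = 1.2/(1.2 + 1) = 6/11; seller share = |εd|/(εs + |εd|) = 5/11.
So producers capture 5/11 of the subsidy.

Producer share = 5/11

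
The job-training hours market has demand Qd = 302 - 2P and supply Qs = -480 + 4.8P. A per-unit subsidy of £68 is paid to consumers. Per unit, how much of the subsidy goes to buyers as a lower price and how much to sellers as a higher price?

Buyers gain £48 per unit; sellers gain £20 per unit

Pre-subsidy: 302 - 2P = -480 + 4.8P gives P* = 115, Q* = 72.
With the rebate, buyers effectively pay Pb = Ps − 68, where Ps is the price sellers receive.
Demand in terms of Ps becomes Qd = 302 − 2(Ps − 68) = 438 - 2Ps. Setting this equal to supply: 438 - 2Ps = -480 + 4.8Ps, so Ps = 135.
Buyers pay Pb = 135 − 68 = 67; Q' = -480 + 4.8·135 = 168.
Buyers' price falls by P* − Pb = 115 − 67 = 48; sellers' price rises by Ps − P* = 135 − 115 = 20.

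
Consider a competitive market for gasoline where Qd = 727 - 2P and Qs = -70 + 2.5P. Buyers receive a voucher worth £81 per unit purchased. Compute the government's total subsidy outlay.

Pre-subsidy: 727 - 2P = -70 + 2.5P gives P* = 1594/9, Q* = 3355/9.
With the rebate, buyers effectively pay Pb = Ps − 81, where Ps is the price sellers receive.
Demand in terms of Ps becomes Qd = 727 − 2(Ps − 81) = 889 - 2Ps. Setting this equal to supply: 889 - 2Ps = -70 + 2.5Ps, so Ps = 1918/9.
Buyers pay Pb = 1918/9 − 81 = 1189/9; Q' = -70 + 2.5·(1918/9) = 4165/9.
Government outlay = subsidy × quantity = 81 × 4165/9 = 37485.

Government cost = £37485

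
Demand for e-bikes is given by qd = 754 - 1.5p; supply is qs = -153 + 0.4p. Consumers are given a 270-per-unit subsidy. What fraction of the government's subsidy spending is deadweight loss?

DWL / government spending = 810/2341

Pre-subsidy: 754 - 1.5p = -153 + 0.4p gives p* = 9070/19, q* = 721/19.
With the rebate, buyers effectively pay pb = ps − 270, where ps is the price sellers receive.
Demand in terms of ps becomes qd = 754 − 1.5(ps − 270) = 1159 - 1.5ps. Setting this equal to supply: 1159 - 1.5ps = -153 + 0.4ps, so ps = 13120/19.
Buyers pay pb = 13120/19 − 270 = 7990/19; q' = -153 + 0.4·(13120/19) = 2341/19.
ΔCS = ½(721/19 + 2341/19)(9070/19 − 7990/19) = 1653480/361; ΔPS = ½(721/19 + 2341/19)(13120/19 − 9070/19) = 6200550/361.
Government spending = 270 × 2341/19 = 632070/19.
DWL = ½ × 270 × (2341/19 − 721/19) = 218700/19; fraction = (218700/19) / (632070/19) = 810/2341.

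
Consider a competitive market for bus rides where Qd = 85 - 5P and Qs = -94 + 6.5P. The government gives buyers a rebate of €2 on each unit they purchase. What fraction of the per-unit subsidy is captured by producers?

Producer share = 10/23

Pre-subsidy: 85 - 5P = -94 + 6.5P gives P* = 358/23, Q* = 165/23.
With the rebate, buyers effectively pay Pb = Ps − 2, where Ps is the price sellers receive.
Demand in terms of Ps becomes Qd = 85 − 5(Ps − 2) = 95 - 5Ps. Setting this equal to supply: 95 - 5Ps = -94 + 6.5Ps, so Ps = 378/23.
Buyers pay Pb = 378/23 − 2 = 332/23; Q' = -94 + 6.5·(378/23) = 295/23.
Buyers' price falls by P* − Pb = 358/23 − 332/23 = 26/23; sellers' price rises by Ps − P* = 378/23 − 358/23 = 20/23.
So producers capture (20/23)/2 = 10/23 of each unit of subsidy.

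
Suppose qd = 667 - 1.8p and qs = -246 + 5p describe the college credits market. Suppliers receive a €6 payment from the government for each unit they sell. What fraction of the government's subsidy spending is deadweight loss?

Pre-subsidy: 667 - 1.8p = -246 + 5p gives p* = 4565/34, q* = 14461/34.
With the subsidy, sellers receive ps = pb + 6 for each unit, where pb is the price buyers pay.
Supply in terms of pb becomes qs = -246 + 5(pb + 6) = -216 + 5pb. Setting this equal to demand: 667 - 1.8pb = -216 + 5pb, so pb = 4415/34.
Sellers receive ps = 4415/34 + 6 = 4619/34; q' = 667 − 1.8·(4415/34) = 14731/34.
ΔCS = ½(14461/34 + 14731/34)(4565/34 − 4415/34) = 547350/289; ΔPS = ½(14461/34 + 14731/34)(4619/34 − 4565/34) = 197046/289.
Government spending = 6 × 14731/34 = 44193/17.
DWL = ½ × 6 × (14731/34 − 14461/34) = 405/17; fraction = (405/17) / (44193/17) = 135/14731.

DWL / government spending = 135/14731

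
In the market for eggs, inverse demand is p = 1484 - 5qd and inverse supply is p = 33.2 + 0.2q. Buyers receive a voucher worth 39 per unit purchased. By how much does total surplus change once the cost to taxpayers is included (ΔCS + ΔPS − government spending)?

Pre-subsidy: 1484 - 5q = 33.2 + 0.2q gives q* = 279 and p* = 89.
With the rebate, buyers effectively pay pb = ps − 39, where ps is the price sellers receive.
On the curves, pb = 1484 - 5q and ps = 33.2 + 0.2q; the wedge ps − pb = 39 gives 33.2 + 0.2q − (1484 - 5q) = 39, so q' = 286.5.
Then pb = 1484 − 5·286.5 = 51.5 and ps = 33.2 + 0.2·286.5 = 90.5.
ΔCS = ½(279 + 286.5)(89 − 51.5) = 10603.125; ΔPS = ½(279 + 286.5)(90.5 − 89) = 424.125.
Government spending = 39 × 286.5 = 11173.5.
Net change = 10603.125 + 424.125 − 11173.5 = -146.25. The loss equals the DWL triangle ½·39·7.5.

Net change in total surplus = -146.25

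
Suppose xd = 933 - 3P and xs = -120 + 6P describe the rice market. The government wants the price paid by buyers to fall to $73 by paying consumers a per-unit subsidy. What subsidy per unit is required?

Required subsidy s = $66 per unit

At a buyer price of 73, quantity demanded is 933 − 3·73 = 714.
Sellers supply 714 only when they receive Ps with -120 + 6·Ps = 714, i.e. Ps = 139.
s = Ps − Pb = 139 − 73 = 66.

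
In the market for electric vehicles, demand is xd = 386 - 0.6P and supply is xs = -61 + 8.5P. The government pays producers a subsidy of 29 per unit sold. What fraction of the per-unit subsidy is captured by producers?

Pre-subsidy: 386 - 0.6P = -61 + 8.5P gives P* = 4470/91, x* = 32444/91.
With the subsidy, sellers receive Ps = Pb + 29 for each unit, where Pb is the price buyers pay.
Supply in terms of Pb becomes xs = -61 + 8.5(Pb + 29) = 185.5 + 8.5Pb. Setting this equal to demand: 386 - 0.6Pb = 185.5 + 8.5Pb, so Pb = 2005/91.
Sellers receive Ps = 2005/91 + 29 = 4644/91; x' = 386 − 0.6·(2005/91) = 33923/91.
Buyers' price falls by P* − Pb = 4470/91 − 2005/91 = 2465/91; sellers' price rises by Ps − P* = 4644/91 − 4470/91 = 174/91.
So producers capture (174/91)/29 = 6/91 of each unit of subsidy.

Producer share = 6/91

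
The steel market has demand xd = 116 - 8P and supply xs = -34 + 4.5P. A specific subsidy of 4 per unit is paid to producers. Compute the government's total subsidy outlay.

Pre-subsidy: 116 - 8P = -34 + 4.5P gives P* = 12, x* = 20.
With the subsidy, sellers receive Ps = Pb + 4 for each unit, where Pb is the price buyers pay.
Supply in terms of Pb becomes xs = -34 + 4.5(Pb + 4) = -16 + 4.5Pb. Setting this equal to demand: 116 - 8Pb = -16 + 4.5Pb, so Pb = 10.56.
Sellers receive Ps = 10.56 + 4 = 14.56; x' = 116 − 8·10.56 = 31.52.
Government outlay = subsidy × quantity = 4 × 31.52 = 126.08.

Government cost = 126.08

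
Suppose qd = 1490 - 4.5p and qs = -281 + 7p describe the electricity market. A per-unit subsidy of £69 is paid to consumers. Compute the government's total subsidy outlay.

Government cost = £68034

Pre-subsidy: 1490 - 4.5p = -281 + 7p gives p* = 154, q* = 797.
With the rebate, buyers effectively pay pb = ps − 69, where ps is the price sellers receive.
Demand in terms of ps becomes qd = 1490 − 4.5(ps − 69) = 1800.5 - 4.5ps. Setting this equal to supply: 1800.5 - 4.5ps = -281 + 7ps, so ps = 181.
Buyers pay pb = 181 − 69 = 112; q' = -281 + 7·181 = 986.
Government outlay = subsidy × quantity = 69 × 986 = 68034.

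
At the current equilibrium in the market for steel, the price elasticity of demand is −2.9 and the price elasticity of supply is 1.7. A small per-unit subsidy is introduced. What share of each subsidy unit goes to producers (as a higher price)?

For a small subsidy around the equilibrium, the benefit split depends on the relative slopes, which at a point are proportional to the elasticities.
Buyer share = εs/(εs + |εd|) = 1.7/(1.7 + 2.9) = 17/46; seller share = |εd|/(εs + |εd|) = 29/46.
So producers capture 29/46 of the subsidy.

Producer share = 29/46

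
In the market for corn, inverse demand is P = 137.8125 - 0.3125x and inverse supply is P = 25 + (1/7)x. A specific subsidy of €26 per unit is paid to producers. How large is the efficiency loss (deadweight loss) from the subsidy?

Deadweight loss = 37856/51

Pre-subsidy: 137.8125 - 0.3125x = 25 + (1/7)x gives x* = 12635/51 and P* = 3080/51.
With the subsidy, sellers receive Ps = Pb + 26 for each unit, where Pb is the price buyers pay.
On the curves, Pb = 137.8125 - 0.3125x and Ps = 25 + (1/7)x; the wedge Ps − Pb = 26 gives 25 + (1/7)x − (137.8125 - 0.3125x) = 26, so x' = 15547/51.
Then Pb = 137.8125 − 0.3125·(15547/51) = 2170/51 and Ps = 25 + (1/7)·(15547/51) = 3496/51.
The subsidy expands output by 15547/51 − 12635/51 = 2912/51 past the efficient level; on those units the gap between marginal cost and willingness to pay runs from 0 up to 26.
DWL = ½ × 26 × 2912/51 = 37856/51.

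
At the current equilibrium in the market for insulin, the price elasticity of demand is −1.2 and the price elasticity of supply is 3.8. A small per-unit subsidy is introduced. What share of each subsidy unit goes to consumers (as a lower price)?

Consumer share = 0.76

For a small subsidy around the equilibrium, the benefit split depends on the relative slopes, which at a point are proportional to the elasticities.
Buyer share = εs/(εs + |εd|) = 3.8/(3.8 + 1.2) = 0.76; seller share = |εd|/(εs + |εd|) = 0.24.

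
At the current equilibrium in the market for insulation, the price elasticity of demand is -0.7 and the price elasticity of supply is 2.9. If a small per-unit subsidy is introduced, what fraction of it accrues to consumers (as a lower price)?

For a small subsidy around the equilibrium, the benefit split depends on the relative slopes, which at a point are proportional to the elasticities.
Buyer share = εs/(εs + |εd|) = 2.9/(2.9 + 0.7) = 29/36; seller share = |εd|/(εs + |εd|) = 7/36.

Consumer share = 29/36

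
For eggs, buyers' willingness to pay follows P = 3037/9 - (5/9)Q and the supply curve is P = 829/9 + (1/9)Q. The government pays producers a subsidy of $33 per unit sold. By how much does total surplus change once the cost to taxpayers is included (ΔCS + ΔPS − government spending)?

Pre-subsidy: 3037/9 - (5/9)Q = 829/9 + (1/9)Q gives Q* = 368 and P* = 133.
With the subsidy, sellers receive Ps = Pb + 33 for each unit, where Pb is the price buyers pay.
On the curves, Pb = 3037/9 - (5/9)Q and Ps = 829/9 + (1/9)Q; the wedge Ps − Pb = 33 gives 829/9 + (1/9)Q − (3037/9 - (5/9)Q) = 33, so Q' = 417.5.
Then Pb = 3037/9 − (5/9)·417.5 = 105.5 and Ps = 829/9 + (1/9)·417.5 = 138.5.
ΔCS = ½(368 + 417.5)(133 − 105.5) = 10800.625; ΔPS = ½(368 + 417.5)(138.5 − 133) = 2160.125.
Government spending = 33 × 417.5 = 13777.5.
Net change = 10800.625 + 2160.125 − 13777.5 = -816.75. The loss equals the DWL triangle ½·33·49.5.

Net change in total surplus = -$816.75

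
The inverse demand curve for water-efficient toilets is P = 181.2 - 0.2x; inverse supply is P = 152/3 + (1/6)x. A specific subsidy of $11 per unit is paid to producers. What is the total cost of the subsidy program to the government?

Pre-subsidy: 181.2 - 0.2x = 152/3 + (1/6)x gives x* = 356 and P* = 110.
With the subsidy, sellers receive Ps = Pb + 11 for each unit, where Pb is the price buyers pay.
On the curves, Pb = 181.2 - 0.2x and Ps = 152/3 + (1/6)x; the wedge Ps − Pb = 11 gives 152/3 + (1/6)x − (181.2 - 0.2x) = 11, so x' = 386.
Then Pb = 181.2 − 0.2·386 = 104 and Ps = 152/3 + (1/6)·386 = 115.
Government outlay = subsidy × quantity = 11 × 386 = 4246.

Government cost = $4246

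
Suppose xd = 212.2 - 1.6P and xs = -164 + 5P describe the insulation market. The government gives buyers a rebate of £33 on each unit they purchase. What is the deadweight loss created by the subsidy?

Pre-subsidy: 212.2 - 1.6P = -164 + 5P gives P* = 57, x* = 121.
With the rebate, buyers effectively pay Pb = Ps − 33, where Ps is the price sellers receive.
Demand in terms of Ps becomes xd = 212.2 − 1.6(Ps − 33) = 265 - 1.6Ps. Setting this equal to supply: 265 - 1.6Ps = -164 + 5Ps, so Ps = 65.
Buyers pay Pb = 65 − 33 = 32; x' = -164 + 5·65 = 161.
The subsidy expands output by 161 − 121 = 40 past the efficient level; on those units the gap between marginal cost and willingness to pay runs from 0 up to 33.
DWL = ½ × 33 × 40 = 660.

Deadweight loss = £660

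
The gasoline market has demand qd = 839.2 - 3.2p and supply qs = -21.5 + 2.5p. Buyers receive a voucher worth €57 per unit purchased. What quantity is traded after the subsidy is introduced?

q' = 436

Pre-subsidy: 839.2 - 3.2p = -21.5 + 2.5p gives p* = 151, q* = 356.
With the rebate, buyers effectively pay pb = ps − 57, where ps is the price sellers receive.
Demand in terms of ps becomes qd = 839.2 − 3.2(ps − 57) = 1021.6 - 3.2ps. Setting this equal to supply: 1021.6 - 3.2ps = -21.5 + 2.5ps, so ps = 183.
Buyers pay pb = 183 − 57 = 126; q' = -21.5 + 2.5·183 = 436.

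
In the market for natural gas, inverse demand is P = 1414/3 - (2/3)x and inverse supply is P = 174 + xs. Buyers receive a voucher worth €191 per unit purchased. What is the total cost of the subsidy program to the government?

Government cost = €55963

Pre-subsidy: 1414/3 - (2/3)x = 174 + x gives x* = 178.4 and P* = 352.4.
With the rebate, buyers effectively pay Pb = Ps − 191, where Ps is the price sellers receive.
On the curves, Pb = 1414/3 - (2/3)x and Ps = 174 + x; the wedge Ps − Pb = 191 gives 174 + x − (1414/3 - (2/3)x) = 191, so x' = 293.
Then Pb = 1414/3 − (2/3)·293 = 276 and Ps = 174 + 1·293 = 467.
Government outlay = subsidy × quantity = 191 × 293 = 55963.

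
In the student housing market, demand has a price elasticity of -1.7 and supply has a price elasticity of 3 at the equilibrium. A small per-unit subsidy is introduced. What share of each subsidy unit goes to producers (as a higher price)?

Producer share = 17/47

For a small subsidy around the equilibrium, the benefit split depends on the relative slopes, which at a point are proportional to the elasticities.
Buyer share = εs/(εs + |εd|) = 3/(3 + 1.7) = 30/47; seller share = |εd|/(εs + |εd|) = 17/47.
So producers capture 17/47 of the subsidy.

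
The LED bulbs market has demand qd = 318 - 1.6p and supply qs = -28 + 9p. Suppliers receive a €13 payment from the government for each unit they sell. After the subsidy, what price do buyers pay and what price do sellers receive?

Buyers pay 1145/53; sellers receive 1834/53

Pre-subsidy: 318 - 1.6p = -28 + 9p gives p* = 1730/53, q* = 14086/53.
With the subsidy, sellers receive ps = pb + 13 for each unit, where pb is the price buyers pay.
Supply in terms of pb becomes qs = -28 + 9(pb + 13) = 89 + 9pb. Setting this equal to demand: 318 - 1.6pb = 89 + 9pb, so pb = 1145/53.
Sellers receive ps = 1145/53 + 13 = 1834/53; q' = 318 − 1.6·(1145/53) = 15022/53.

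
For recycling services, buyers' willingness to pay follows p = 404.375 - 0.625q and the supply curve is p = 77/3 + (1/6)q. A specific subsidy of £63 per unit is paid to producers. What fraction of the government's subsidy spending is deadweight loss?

Pre-subsidy: 404.375 - 0.625q = 77/3 + (1/6)q gives q* = 9089/19 and p* = 4005/38.
With the subsidy, sellers receive ps = pb + 63 for each unit, where pb is the price buyers pay.
On the curves, pb = 404.375 - 0.625q and ps = 77/3 + (1/6)q; the wedge ps − pb = 63 gives 77/3 + (1/6)q − (404.375 - 0.625q) = 63, so q' = 10601/19.
Then pb = 404.375 − 0.625·(10601/19) = 2115/38 and ps = 77/3 + (1/6)·(10601/19) = 4509/38.
ΔCS = ½(9089/19 + 10601/19)(4005/38 − 2115/38) = 9303525/361; ΔPS = ½(9089/19 + 10601/19)(4509/38 − 4005/38) = 2480940/361.
Government spending = 63 × 10601/19 = 667863/19.
DWL = ½ × 63 × (10601/19 − 9089/19) = 47628/19; fraction = (47628/19) / (667863/19) = 756/10601.

DWL / government spending = 756/10601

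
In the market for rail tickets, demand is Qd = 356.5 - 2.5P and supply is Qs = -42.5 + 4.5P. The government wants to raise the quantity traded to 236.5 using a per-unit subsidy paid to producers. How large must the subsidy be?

At Q = 236.5, invert demand for the buyer price: Pb = (356.5 − 236.5)/2.5 = 48; invert supply for the seller price: Ps = (236.5 − (-42.5))/4.5 = 62.
The subsidy must fill the gap: s = Ps − Pb = 62 − 48 = 14.

Required subsidy s = 14 per unit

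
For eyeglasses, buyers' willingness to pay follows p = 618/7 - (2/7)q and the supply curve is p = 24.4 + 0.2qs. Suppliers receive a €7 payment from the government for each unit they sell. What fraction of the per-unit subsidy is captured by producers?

Producer share = 7/17

Pre-subsidy: 618/7 - (2/7)q = 24.4 + 0.2q gives q* = 2236/17 and p* = 862/17.
With the subsidy, sellers receive ps = pb + 7 for each unit, where pb is the price buyers pay.
On the curves, pb = 618/7 - (2/7)q and ps = 24.4 + 0.2q; the wedge ps − pb = 7 gives 24.4 + 0.2q − (618/7 - (2/7)q) = 7, so q' = 2481/17.
Then pb = 618/7 − (2/7)·(2481/17) = 792/17 and ps = 24.4 + 0.2·(2481/17) = 911/17.
Buyers' price falls by p* − pb = 862/17 − 792/17 = 70/17; sellers' price rises by ps − p* = 911/17 − 862/17 = 49/17.
So producers capture (49/17)/7 = 7/17 of each unit of subsidy.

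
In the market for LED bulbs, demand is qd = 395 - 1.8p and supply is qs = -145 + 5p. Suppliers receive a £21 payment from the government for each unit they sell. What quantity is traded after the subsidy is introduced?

Pre-subsidy: 395 - 1.8p = -145 + 5p gives p* = 1350/17, q* = 4285/17.
With the subsidy, sellers receive ps = pb + 21 for each unit, where pb is the price buyers pay.
Supply in terms of pb becomes qs = -145 + 5(pb + 21) = -40 + 5pb. Setting this equal to demand: 395 - 1.8pb = -40 + 5pb, so pb = 2175/34.
Sellers receive ps = 2175/34 + 21 = 2889/34; q' = 395 − 1.8·(2175/34) = 9515/34.

q' = 9515/34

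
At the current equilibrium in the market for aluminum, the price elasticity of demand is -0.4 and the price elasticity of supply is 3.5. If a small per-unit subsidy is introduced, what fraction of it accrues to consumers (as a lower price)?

Consumer share = 35/39

For a small subsidy around the equilibrium, the benefit split depends on the relative slopes, which at a point are proportional to the elasticities.
Buyer share = εs/(εs + |εd|) = 3.5/(3.5 + 0.4) = 35/39; seller share = |εd|/(εs + |εd|) = 4/39.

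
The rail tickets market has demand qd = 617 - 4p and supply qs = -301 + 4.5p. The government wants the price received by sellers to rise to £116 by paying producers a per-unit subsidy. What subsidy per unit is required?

Required subsidy s = £17 per unit

At a seller price of 116, quantity supplied is -301 + 4.5·116 = 221.
Buyers absorb 221 only when they pay pb with 617 − 4·pb = 221, i.e. pb = 99.
s = ps − pb = 116 − 99 = 17.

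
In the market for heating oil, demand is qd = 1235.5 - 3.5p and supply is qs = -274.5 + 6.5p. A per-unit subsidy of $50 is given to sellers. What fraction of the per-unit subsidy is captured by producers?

Producer share = 0.35

Pre-subsidy: 1235.5 - 3.5p = -274.5 + 6.5p gives p* = 151, q* = 707.
With the subsidy, sellers receive ps = pb + 50 for each unit, where pb is the price buyers pay.
Supply in terms of pb becomes qs = -274.5 + 6.5(pb + 50) = 50.5 + 6.5pb. Setting this equal to demand: 1235.5 - 3.5pb = 50.5 + 6.5pb, so pb = 118.5.
Sellers receive ps = 118.5 + 50 = 168.5; q' = 1235.5 − 3.5·118.5 = 820.75.
Buyers' price falls by p* − pb = 151 − 118.5 = 32.5; sellers' price rises by ps − p* = 168.5 − 151 = 17.5.
So producers capture 17.5/50 = 0.35 of each unit of subsidy.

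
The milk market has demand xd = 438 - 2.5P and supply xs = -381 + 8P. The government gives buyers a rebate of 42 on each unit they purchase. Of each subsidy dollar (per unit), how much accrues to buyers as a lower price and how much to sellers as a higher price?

Pre-subsidy: 438 - 2.5P = -381 + 8P gives P* = 78, x* = 243.
With the rebate, buyers effectively pay Pb = Ps − 42, where Ps is the price sellers receive.
Demand in terms of Ps becomes xd = 438 − 2.5(Ps − 42) = 543 - 2.5Ps. Setting this equal to supply: 543 - 2.5Ps = -381 + 8Ps, so Ps = 88.
Buyers pay Pb = 88 − 42 = 46; x' = -381 + 8·88 = 323.
Buyers' price falls by P* − Pb = 78 − 46 = 32; sellers' price rises by Ps − P* = 88 − 78 = 10.

Buyers gain 32 per unit; sellers gain 10 per unit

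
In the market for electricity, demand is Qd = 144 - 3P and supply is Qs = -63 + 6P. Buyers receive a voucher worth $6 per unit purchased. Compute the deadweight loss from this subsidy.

Pre-subsidy: 144 - 3P = -63 + 6P gives P* = 23, Q* = 75.
With the rebate, buyers effectively pay Pb = Ps − 6, where Ps is the price sellers receive.
Demand in terms of Ps becomes Qd = 144 − 3(Ps − 6) = 162 - 3Ps. Setting this equal to supply: 162 - 3Ps = -63 + 6Ps, so Ps = 25.
Buyers pay Pb = 25 − 6 = 19; Q' = -63 + 6·25 = 87.
The subsidy expands output by 87 − 75 = 12 past the efficient level; on those units the gap between marginal cost and willingness to pay runs from 0 up to 6.
DWL = ½ × 6 × 12 = 36.

Deadweight loss = $36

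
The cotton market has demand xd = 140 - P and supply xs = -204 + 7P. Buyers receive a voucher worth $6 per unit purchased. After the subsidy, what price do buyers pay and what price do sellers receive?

Buyers pay $37.75; sellers receive $43.75

Pre-subsidy: 140 - P = -204 + 7P gives P* = 43, x* = 97.
With the rebate, buyers effectively pay Pb = Ps − 6, where Ps is the price sellers receive.
Demand in terms of Ps becomes xd = 140 − 1(Ps − 6) = 146 - Ps. Setting this equal to supply: 146 - Ps = -204 + 7Ps, so Ps = 43.75.
Buyers pay Pb = 43.75 − 6 = 37.75; x' = -204 + 7·43.75 = 102.25.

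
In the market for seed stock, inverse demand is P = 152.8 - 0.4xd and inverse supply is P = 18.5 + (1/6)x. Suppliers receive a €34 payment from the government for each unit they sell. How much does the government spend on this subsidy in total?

Pre-subsidy: 152.8 - 0.4x = 18.5 + (1/6)x gives x* = 237 and P* = 58.
With the subsidy, sellers receive Ps = Pb + 34 for each unit, where Pb is the price buyers pay.
On the curves, Pb = 152.8 - 0.4x and Ps = 18.5 + (1/6)x; the wedge Ps − Pb = 34 gives 18.5 + (1/6)x − (152.8 - 0.4x) = 34, so x' = 297.
Then Pb = 152.8 − 0.4·297 = 34 and Ps = 18.5 + (1/6)·297 = 68.
Government outlay = subsidy × quantity = 34 × 297 = 10098.

Government cost = €10098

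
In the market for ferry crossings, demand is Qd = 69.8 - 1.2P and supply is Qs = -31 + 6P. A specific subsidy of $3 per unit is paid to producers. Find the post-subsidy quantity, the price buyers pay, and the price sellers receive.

Pre-subsidy: 69.8 - 1.2P = -31 + 6P gives P* = 14, Q* = 53.
With the subsidy, sellers receive Ps = Pb + 3 for each unit, where Pb is the price buyers pay.
Supply in terms of Pb becomes Qs = -31 + 6(Pb + 3) = -13 + 6Pb. Setting this equal to demand: 69.8 - 1.2Pb = -13 + 6Pb, so Pb = 11.5.
Sellers receive Ps = 11.5 + 3 = 14.5; Q' = 69.8 − 1.2·11.5 = 56.

Q' = 56; buyers pay $11.5; sellers receive $14.5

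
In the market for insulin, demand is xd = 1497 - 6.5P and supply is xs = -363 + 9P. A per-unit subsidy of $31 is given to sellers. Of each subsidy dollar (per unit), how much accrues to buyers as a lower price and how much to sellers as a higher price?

Pre-subsidy: 1497 - 6.5P = -363 + 9P gives P* = 120, x* = 717.
With the subsidy, sellers receive Ps = Pb + 31 for each unit, where Pb is the price buyers pay.
Supply in terms of Pb becomes xs = -363 + 9(Pb + 31) = -84 + 9Pb. Setting this equal to demand: 1497 - 6.5Pb = -84 + 9Pb, so Pb = 102.
Sellers receive Ps = 102 + 31 = 133; x' = 1497 − 6.5·102 = 834.
Buyers' price falls by P* − Pb = 120 − 102 = 18; sellers' price rises by Ps − P* = 133 − 120 = 13.

Buyers gain $18 per unit; sellers gain $13 per unit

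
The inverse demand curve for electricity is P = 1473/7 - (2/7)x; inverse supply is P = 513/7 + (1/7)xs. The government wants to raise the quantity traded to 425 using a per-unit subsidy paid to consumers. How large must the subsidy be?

Required subsidy s = 45 per unit

At x = 425, from the demand curve buyers pay Pb = 1473/7 − (2/7)·425 = 89; from the supply curve sellers need Ps = 513/7 + (1/7)·425 = 134.
The subsidy must fill the gap: s = Ps − Pb = 134 − 89 = 45.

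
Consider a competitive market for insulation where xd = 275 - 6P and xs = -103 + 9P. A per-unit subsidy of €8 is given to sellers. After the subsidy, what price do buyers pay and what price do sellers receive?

Pre-subsidy: 275 - 6P = -103 + 9P gives P* = 25.2, x* = 123.8.
With the subsidy, sellers receive Ps = Pb + 8 for each unit, where Pb is the price buyers pay.
Supply in terms of Pb becomes xs = -103 + 9(Pb + 8) = -31 + 9Pb. Setting this equal to demand: 275 - 6Pb = -31 + 9Pb, so Pb = 20.4.
Sellers receive Ps = 20.4 + 8 = 28.4; x' = 275 − 6·20.4 = 152.6.

Buyers pay €20.4; sellers receive €28.4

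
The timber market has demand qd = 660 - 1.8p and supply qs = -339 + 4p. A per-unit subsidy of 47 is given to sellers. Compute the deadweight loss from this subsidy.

Deadweight loss = 39762/29

Pre-subsidy: 660 - 1.8p = -339 + 4p gives p* = 4995/29, q* = 10149/29.
With the subsidy, sellers receive ps = pb + 47 for each unit, where pb is the price buyers pay.
Supply in terms of pb becomes qs = -339 + 4(pb + 47) = -151 + 4pb. Setting this equal to demand: 660 - 1.8pb = -151 + 4pb, so pb = 4055/29.
Sellers receive ps = 4055/29 + 47 = 5418/29; q' = 660 − 1.8·(4055/29) = 11841/29.
The subsidy expands output by 11841/29 − 10149/29 = 1692/29 past the efficient level; on those units the gap between marginal cost and willingness to pay runs from 0 up to 47.
DWL = ½ × 47 × 1692/29 = 39762/29.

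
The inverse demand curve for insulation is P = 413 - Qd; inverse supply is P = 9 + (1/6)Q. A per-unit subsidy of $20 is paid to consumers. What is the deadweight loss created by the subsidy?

Pre-subsidy: 413 - Q = 9 + (1/6)Q gives Q* = 2424/7 and P* = 467/7.
With the rebate, buyers effectively pay Pb = Ps − 20, where Ps is the price sellers receive.
On the curves, Pb = 413 - Q and Ps = 9 + (1/6)Q; the wedge Ps − Pb = 20 gives 9 + (1/6)Q − (413 - Q) = 20, so Q' = 2544/7.
Then Pb = 413 − 1·(2544/7) = 347/7 and Ps = 9 + (1/6)·(2544/7) = 487/7.
The subsidy expands output by 2544/7 − 2424/7 = 120/7 past the efficient level; on those units the gap between marginal cost and willingness to pay runs from 0 up to 20.
DWL = ½ × 20 × 120/7 = 1200/7.

Deadweight loss = 1200/7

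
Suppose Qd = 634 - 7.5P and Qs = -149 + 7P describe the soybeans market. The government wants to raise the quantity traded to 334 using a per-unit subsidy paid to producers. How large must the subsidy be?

Required subsidy s = 29 per unit

At Q = 334, invert demand for the buyer price: Pb = (634 − 334)/7.5 = 40; invert supply for the seller price: Ps = (334 − (-149))/7 = 69.
The subsidy must fill the gap: s = Ps − Pb = 69 − 40 = 29.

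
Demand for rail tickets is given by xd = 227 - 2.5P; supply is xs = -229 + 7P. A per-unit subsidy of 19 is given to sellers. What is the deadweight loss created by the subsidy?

Deadweight loss = 332.5

Pre-subsidy: 227 - 2.5P = -229 + 7P gives P* = 48, x* = 107.
With the subsidy, sellers receive Ps = Pb + 19 for each unit, where Pb is the price buyers pay.
Supply in terms of Pb becomes xs = -229 + 7(Pb + 19) = -96 + 7Pb. Setting this equal to demand: 227 - 2.5Pb = -96 + 7Pb, so Pb = 34.
Sellers receive Ps = 34 + 19 = 53; x' = 227 − 2.5·34 = 142.
The subsidy expands output by 142 − 107 = 35 past the efficient level; on those units the gap between marginal cost and willingness to pay runs from 0 up to 19.
DWL = ½ × 19 × 35 = 332.5.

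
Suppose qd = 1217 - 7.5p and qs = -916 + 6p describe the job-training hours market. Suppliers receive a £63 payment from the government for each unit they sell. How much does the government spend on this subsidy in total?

Pre-subsidy: 1217 - 7.5p = -916 + 6p gives p* = 158, q* = 32.
With the subsidy, sellers receive ps = pb + 63 for each unit, where pb is the price buyers pay.
Supply in terms of pb becomes qs = -916 + 6(pb + 63) = -538 + 6pb. Setting this equal to demand: 1217 - 7.5pb = -538 + 6pb, so pb = 130.
Sellers receive ps = 130 + 63 = 193; q' = 1217 − 7.5·130 = 242.
Government outlay = subsidy × quantity = 63 × 242 = 15246.

Government cost = £15246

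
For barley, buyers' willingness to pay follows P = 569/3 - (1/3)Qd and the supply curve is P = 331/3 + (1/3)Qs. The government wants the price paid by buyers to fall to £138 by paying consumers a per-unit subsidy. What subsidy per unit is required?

At a buyer price of 138, quantity demanded is 569 − 3·138 = 155.
Sellers supply 155 only when they receive Ps = 331/3 + (1/3)·155 = 162.
s = Ps − Pb = 162 − 138 = 24.

Required subsidy s = £24 per unit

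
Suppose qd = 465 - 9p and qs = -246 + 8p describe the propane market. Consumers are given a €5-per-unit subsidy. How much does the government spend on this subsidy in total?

Government cost = 9330/17

Pre-subsidy: 465 - 9p = -246 + 8p gives p* = 711/17, q* = 1506/17.
With the rebate, buyers effectively pay pb = ps − 5, where ps is the price sellers receive.
Demand in terms of ps becomes qd = 465 − 9(ps − 5) = 510 - 9ps. Setting this equal to supply: 510 - 9ps = -246 + 8ps, so ps = 756/17.
Buyers pay pb = 756/17 − 5 = 671/17; q' = -246 + 8·(756/17) = 1866/17.
Government outlay = subsidy × quantity = 5 × 1866/17 = 9330/17.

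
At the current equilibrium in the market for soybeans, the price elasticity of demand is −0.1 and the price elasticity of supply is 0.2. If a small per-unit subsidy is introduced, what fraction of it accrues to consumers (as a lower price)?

For a small subsidy around the equilibrium, the benefit split depends on the relative slopes, which at a point are proportional to the elasticities.
Buyer share = εs/(εs + |εd|) = 0.2/(0.2 + 0.1) = 2/3; seller share = |εd|/(εs + |εd|) = 1/3.

Consumer share = 2/3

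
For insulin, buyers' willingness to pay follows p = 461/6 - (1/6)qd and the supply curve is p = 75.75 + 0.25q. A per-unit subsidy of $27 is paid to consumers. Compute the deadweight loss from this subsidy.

Deadweight loss = $874.8

Pre-subsidy: 461/6 - (1/6)q = 75.75 + 0.25q gives q* = 2.6 and p* = 76.4.
With the rebate, buyers effectively pay pb = ps − 27, where ps is the price sellers receive.
On the curves, pb = 461/6 - (1/6)q and ps = 75.75 + 0.25q; the wedge ps − pb = 27 gives 75.75 + 0.25q − (461/6 - (1/6)q) = 27, so q' = 67.4.
Then pb = 461/6 − (1/6)·67.4 = 65.6 and ps = 75.75 + 0.25·67.4 = 92.6.
The subsidy expands output by 67.4 − 2.6 = 64.8 past the efficient level; on those units the gap between marginal cost and willingness to pay runs from 0 up to 27.
DWL = ½ × 27 × 64.8 = 874.8.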